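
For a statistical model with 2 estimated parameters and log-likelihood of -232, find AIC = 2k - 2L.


AIC = 2*2 - 2*(-232).
= 4 + 464 = 468.

468


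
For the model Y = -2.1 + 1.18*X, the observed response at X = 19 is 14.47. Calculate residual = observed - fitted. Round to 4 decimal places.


Compute yhat = -2.1 + (1.18)(19) = 20.3200.
Residual = actual - predicted = 14.47 - 20.3200 = -5.8500.

-5.8500


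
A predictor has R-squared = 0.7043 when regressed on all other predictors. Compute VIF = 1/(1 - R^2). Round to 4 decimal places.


VIF = 1 / (1 - 0.7043).
= 1 / 0.2957 = 3.3818.

3.3818


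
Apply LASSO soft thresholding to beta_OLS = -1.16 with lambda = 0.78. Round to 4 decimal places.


Check: |-1.16| = 1.16 vs lambda = 0.78.
Since |beta| > lambda, coefficient = sign(beta)*(|beta| - lambda) = -0.3800.
Soft-thresholded coefficient = -0.3800.

-0.3800


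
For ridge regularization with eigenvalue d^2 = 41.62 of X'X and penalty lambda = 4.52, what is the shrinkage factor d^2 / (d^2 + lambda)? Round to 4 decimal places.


Denominator = d^2 + lambda = 41.62 + 4.52 = 46.1400.
Shrinkage = 41.62 / 46.1400 = 0.9020.

0.9020


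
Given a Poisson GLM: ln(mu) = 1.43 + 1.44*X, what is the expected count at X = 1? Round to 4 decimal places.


Compute eta = 1.43 + 1.44 * 1 = 2.8700.
Apply inverse link: mu = e^2.8700 = 17.6370.

17.6370


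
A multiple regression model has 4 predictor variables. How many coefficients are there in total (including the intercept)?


Each predictor gets one coefficient, plus one intercept.
Total parameters = 4 + 1 = 5.

5


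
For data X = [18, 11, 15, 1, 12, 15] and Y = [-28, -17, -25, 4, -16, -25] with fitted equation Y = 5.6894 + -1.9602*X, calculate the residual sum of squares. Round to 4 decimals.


Predicted values from Y = 5.6894 + -1.9602*X.
Residuals: [1.5942, -1.1272, -1.2864, 0.2708, 1.8330, -1.2864].
SSres = 10.5549.

10.5549


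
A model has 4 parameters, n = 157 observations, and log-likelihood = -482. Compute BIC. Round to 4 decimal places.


k * ln(n) = 4 * ln(157) = 4 * 5.056246 = 20.224984.
-2 * loglik = -2 * (-482) = 964.
BIC = 20.224984 + 964 = 984.224984, which rounds to 984.2250.

984.2250


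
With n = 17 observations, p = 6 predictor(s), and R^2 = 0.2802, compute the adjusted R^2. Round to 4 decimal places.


Using the formula:
(1 - 0.2802) = 0.7198.
Multiply by 16/10: 0.7198 * 16 = 11.5168, then 11.5168 / 10 = 1.1517.
Adj R^2 = 1 - 1.1517 = -0.1517.

-0.1517


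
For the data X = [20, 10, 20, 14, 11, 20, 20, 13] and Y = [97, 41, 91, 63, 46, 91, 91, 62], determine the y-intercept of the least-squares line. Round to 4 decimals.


The slope is b1 = 5.0145.
Sample means are xbar = 16.0000 and ybar = 72.7500.
Intercept: b0 = 72.7500 - (5.0145)(16.0000) = -7.4819.

-7.4819


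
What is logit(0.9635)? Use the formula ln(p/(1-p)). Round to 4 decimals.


1 - p = 0.0365.
p/(1-p) = 26.3973.
logit = ln(26.3973) = 3.2733.

3.2733


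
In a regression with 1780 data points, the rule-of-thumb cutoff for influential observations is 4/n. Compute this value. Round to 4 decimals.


The threshold is 4/n.
4/1780 = 0.0022.

0.0022


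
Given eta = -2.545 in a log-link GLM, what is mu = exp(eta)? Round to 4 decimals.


mu = exp(eta) = exp(-2.545).
= 0.0785.

0.0785


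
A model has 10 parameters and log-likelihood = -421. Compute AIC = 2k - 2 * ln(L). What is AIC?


Compute:
2k = 2*10 = 20.
-2*loglik = -2*(-421) = 842.
AIC = 20 + 842 = 862.

862


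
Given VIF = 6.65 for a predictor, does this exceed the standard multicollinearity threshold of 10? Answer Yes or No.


Check: VIF = 6.65 vs threshold = 10.
Since 6.65 < 10, the answer is No.

No


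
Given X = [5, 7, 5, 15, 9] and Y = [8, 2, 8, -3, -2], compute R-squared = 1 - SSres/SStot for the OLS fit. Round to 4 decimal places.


After computing the OLS fit (b0=11.6105, b1=-1.0988):
SSres = 28.1279, SStot = 111.2000.
R^2 = 1 - 28.1279/111.2000 = 0.7471.

0.7471


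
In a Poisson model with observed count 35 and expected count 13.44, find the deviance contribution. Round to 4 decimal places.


First: ln(35/13.44) = 0.957113.
Then: 35 * 0.957113 = 33.498955.
y - mu = 35 - 13.44 = 21.56.
D = 2(33.498955 - 21.56) = 23.877910, which rounds to 23.8779.

23.8779


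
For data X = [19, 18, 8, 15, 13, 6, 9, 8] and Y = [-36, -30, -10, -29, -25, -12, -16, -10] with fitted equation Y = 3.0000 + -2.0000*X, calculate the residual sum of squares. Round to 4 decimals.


Compute predicted values, then residuals = yi - yhat_i.
Residuals: [-1.0000, 3.0000, 3.0000, -2.0000, -2.0000, -3.0000, -1.0000, 3.0000].
SSres = sum(residual^2) = 46.0000.

46.0000


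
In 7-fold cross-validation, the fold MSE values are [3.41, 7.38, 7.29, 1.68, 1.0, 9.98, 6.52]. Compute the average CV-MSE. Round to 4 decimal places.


Sum of fold MSEs = 37.2600.
Average = 37.2600 / 7 = 5.3229.

5.3229


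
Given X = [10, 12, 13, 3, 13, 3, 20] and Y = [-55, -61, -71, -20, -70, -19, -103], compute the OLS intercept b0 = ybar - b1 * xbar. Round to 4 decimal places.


The slope is b1 = -4.9331.
Sample means are xbar = 10.5714 and ybar = -57.0000.
Intercept: b0 = -57.0000 - (-4.9331)(10.5714) = -4.8504.

-4.8504


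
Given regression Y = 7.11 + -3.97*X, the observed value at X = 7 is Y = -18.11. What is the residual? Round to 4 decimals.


Fitted value at X = 7 is yhat = 7.11 + -3.97*7 = -20.6800.
Residual = -18.11 - -20.6800 = 2.5700.

2.5700


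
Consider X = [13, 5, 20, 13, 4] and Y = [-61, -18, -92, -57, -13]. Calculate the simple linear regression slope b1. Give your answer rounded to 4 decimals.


First compute the means: xbar = 11.0000, ybar = -48.2000.
Then S_xx = sum((xi - xbar)^2) = 174.0000.
S_xy = sum((xi - xbar)(yi - ybar)) = -865.0000.
b1 = S_xy / S_xx = -865.0000 / 174.0000 = -4.9713.

-4.9713


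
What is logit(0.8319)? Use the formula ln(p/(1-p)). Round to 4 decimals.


The odds are p/(1-p) = 0.8319 / 0.1681 = 4.9488.
logit(p) = ln(4.9488) = 1.5992.

1.5992


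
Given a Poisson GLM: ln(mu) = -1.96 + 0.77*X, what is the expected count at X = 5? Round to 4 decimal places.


eta = -1.96 + 0.77 * 5 = 1.8900.
mu = exp(1.8900) = 6.6194.

6.6194


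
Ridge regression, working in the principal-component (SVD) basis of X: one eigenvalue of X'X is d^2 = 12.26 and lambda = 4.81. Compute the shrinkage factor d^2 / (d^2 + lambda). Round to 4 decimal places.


Compute the denominator: 12.26 + 4.81 = 17.0700.
Shrinkage factor = 12.26 / 17.0700 = 0.7182.

0.7182


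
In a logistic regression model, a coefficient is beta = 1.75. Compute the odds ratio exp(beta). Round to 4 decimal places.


exp(1.75) = 5.7546.
So the odds ratio is 5.7546.

5.7546


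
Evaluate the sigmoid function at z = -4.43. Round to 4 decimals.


First, exp(4.4300) = 83.9314.
Then sigma(z) = 1/(1 + 83.9314) = 0.0118.

0.0118


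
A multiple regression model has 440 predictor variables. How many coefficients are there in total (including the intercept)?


Including the intercept, the model has 440 predictor coefficients + 1 intercept.
Total = 441.

441


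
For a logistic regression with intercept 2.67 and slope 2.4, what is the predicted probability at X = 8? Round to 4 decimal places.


Compute z = 2.67 + (2.4)(8) = 21.8700.
exp(-z) = 0.0000.
P = 1/(1 + 0.0000) = 1.0000.

1.0000


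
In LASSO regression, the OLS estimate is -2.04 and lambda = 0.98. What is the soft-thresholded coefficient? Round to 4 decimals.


|beta_OLS| = 2.04.
lambda = 0.98.
Since |beta| > lambda, coefficient = sign(beta)*(|beta| - lambda) = -1.0600.
Result = -1.0600.

-1.0600


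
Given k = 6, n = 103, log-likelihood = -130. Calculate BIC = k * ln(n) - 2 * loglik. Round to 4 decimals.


ln(103) = 4.634729.
k * ln(n) = 6 * 4.634729 = 27.808374.
-2L = 260.
BIC = 27.808374 + 260 = 287.808374, which rounds to 287.8084.

287.8084


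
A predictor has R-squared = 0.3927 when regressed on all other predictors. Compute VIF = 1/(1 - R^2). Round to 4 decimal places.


Denominator: 1 - 0.3927 = 0.6073.
VIF = 1 / 0.6073 = 1.6466.

1.6466


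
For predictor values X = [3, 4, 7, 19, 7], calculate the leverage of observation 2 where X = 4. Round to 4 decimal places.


Compute xbar = 8.0000 with n = 5 observations.
SXX = 164.0000.
Leverage = 1/5 + (4 - 8.0000)^2/164.0000 = 0.2976.

0.2976


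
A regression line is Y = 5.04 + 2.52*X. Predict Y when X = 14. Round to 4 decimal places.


Substitute X = 14 into the equation:
Y = 5.04 + 2.52 * 14 = 5.04 + 35.2800 = 40.3200.

40.3200


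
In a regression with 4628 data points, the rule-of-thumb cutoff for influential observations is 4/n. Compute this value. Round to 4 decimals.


The threshold is 4/n.
4/4628 = 0.0009.

0.0009


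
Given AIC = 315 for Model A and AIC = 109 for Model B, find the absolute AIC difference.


Compute |315 - 109| = 206.
Model B has the smaller AIC.

206


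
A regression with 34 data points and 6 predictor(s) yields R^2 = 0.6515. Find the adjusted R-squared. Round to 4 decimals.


Plug in: Adj R^2 = 1 - (1 - 0.6515) * 33/27.
= 1 - 0.3485 * 33/27
= 1 - 11.5005 / 27
= 1 - 0.4259 = 0.5741.

0.5741


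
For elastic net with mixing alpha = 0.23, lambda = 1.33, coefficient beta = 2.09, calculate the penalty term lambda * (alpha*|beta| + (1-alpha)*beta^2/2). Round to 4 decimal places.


alpha * |beta| = 0.23 * 2.09 = 0.4807.
(1-alpha) * beta^2/2 = 0.77 * 4.3681/2 = 1.6817.
Total = 1.33 * (0.4807 + 1.6817) = 2.8760.

2.8760


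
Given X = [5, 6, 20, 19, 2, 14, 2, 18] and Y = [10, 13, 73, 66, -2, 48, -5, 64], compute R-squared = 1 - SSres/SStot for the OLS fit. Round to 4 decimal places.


The fitted line is Y = -11.6398 + 4.1874*X.
SSres = 10.9277, SStot = 7471.8750.
R^2 = 1 - SSres/SStot = 0.9985.

0.9985


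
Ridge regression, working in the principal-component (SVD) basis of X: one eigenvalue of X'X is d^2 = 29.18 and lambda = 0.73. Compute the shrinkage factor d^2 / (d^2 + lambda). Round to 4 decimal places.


Compute the denominator: 29.18 + 0.73 = 29.9100.
Shrinkage factor = 29.18 / 29.9100 = 0.9756.

0.9756


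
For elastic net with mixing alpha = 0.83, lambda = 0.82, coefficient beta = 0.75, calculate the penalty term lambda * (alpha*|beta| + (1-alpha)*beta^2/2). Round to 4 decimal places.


L1 component = 0.83 * |0.75| = 0.6225.
L2 component = 0.17 * 0.75^2 / 2 = 0.0478.
Penalty = 0.82 * (0.6225 + 0.0478) = 0.82 * 0.6703 = 0.5497.

0.5497


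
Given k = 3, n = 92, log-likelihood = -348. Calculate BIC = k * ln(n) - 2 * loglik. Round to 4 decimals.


k * ln(n) = 3 * ln(92) = 3 * 4.521789 = 13.565367.
-2 * loglik = -2 * (-348) = 696.
BIC = 13.565367 + 696 = 709.565367, which rounds to 709.5654.

709.5654


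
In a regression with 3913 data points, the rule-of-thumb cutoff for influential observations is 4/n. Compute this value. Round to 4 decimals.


Cook's distance cutoff = 4/n = 4/3913.
= 0.0010.

0.0010


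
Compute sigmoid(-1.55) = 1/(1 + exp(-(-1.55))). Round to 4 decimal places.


exp(1.5500) = 4.7115.
1 + exp(-z) = 5.7115.
sigmoid = 1/5.7115 = 0.1751.

0.1751


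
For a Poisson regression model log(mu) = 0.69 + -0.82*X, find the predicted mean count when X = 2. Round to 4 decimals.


Compute eta = 0.69 + -0.82 * 2 = -0.9500.
Apply inverse link: mu = e^-0.9500 = 0.3867.

0.3867


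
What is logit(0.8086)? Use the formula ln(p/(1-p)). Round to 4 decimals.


Compute the odds: 0.8086/0.1914 = 4.2247.
Take the natural log: ln(4.2247) = 1.4409.

1.4409


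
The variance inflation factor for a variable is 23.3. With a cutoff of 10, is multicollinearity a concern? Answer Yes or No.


Check: VIF = 23.3 vs threshold = 10.
Since 23.3 >= 10, the answer is Yes.

Yes


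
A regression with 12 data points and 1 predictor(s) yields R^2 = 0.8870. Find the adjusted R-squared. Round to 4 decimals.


Adjusted R^2 = 1 - (1 - R^2) * (n-1)/(n-p-1).
(1 - R^2) = 0.1130.
(n-1)/(n-p-1) = 11/10.
(1 - R^2) * (n-1) = 0.1130 * 11 = 1.2430.
Divide by (n-p-1): 1.2430 / 10 = 0.1243.
Adj R^2 = 1 - 0.1243 = 0.8757.

0.8757


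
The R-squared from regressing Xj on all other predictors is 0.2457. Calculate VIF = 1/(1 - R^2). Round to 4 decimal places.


VIF = 1 / (1 - 0.2457).
= 1 / 0.7543 = 1.3257.

1.3257


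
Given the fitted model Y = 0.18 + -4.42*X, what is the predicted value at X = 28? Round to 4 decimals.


Plug X = 28 into Y = 0.18 + -4.42*X:
Y = 0.18 + -123.7600 = -123.5800.

-123.5800


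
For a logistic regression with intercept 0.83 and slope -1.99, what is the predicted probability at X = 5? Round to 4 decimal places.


z = 0.83 + -1.99 * 5 = -9.1200.
Sigmoid: P = 1 / (1 + exp(9.1200)) = 0.0001.

0.0001


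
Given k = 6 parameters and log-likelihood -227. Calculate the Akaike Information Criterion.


AIC = 2*6 - 2*(-227).
= 12 + 454 = 466.

466


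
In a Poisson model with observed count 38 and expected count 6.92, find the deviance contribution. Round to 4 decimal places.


First: ln(38/6.92) = 1.703170.
Then: 38 * 1.703170 = 64.720460.
y - mu = 38 - 6.92 = 31.08.
D = 2(64.720460 - 31.08) = 67.280920, which rounds to 67.2809.

67.2809


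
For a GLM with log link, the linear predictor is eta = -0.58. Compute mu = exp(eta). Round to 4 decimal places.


mu = exp(eta) = exp(-0.58).
= 0.5599.

0.5599


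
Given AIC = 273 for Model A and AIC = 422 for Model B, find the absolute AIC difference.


Absolute difference = |273 - 422| = 149.
The model with lower AIC (A) is preferred.

149


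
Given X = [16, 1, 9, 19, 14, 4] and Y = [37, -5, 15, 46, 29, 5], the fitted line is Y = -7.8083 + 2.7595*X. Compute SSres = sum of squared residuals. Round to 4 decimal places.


Compute predicted values, then residuals = yi - yhat_i.
Residuals: [0.6563, 0.0488, -2.0272, 1.3778, -1.8247, 1.7703].
SSres = sum(residual^2) = 12.9045.

12.9045


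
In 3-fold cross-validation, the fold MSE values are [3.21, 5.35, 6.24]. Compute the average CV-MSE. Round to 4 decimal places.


Total MSE across folds = 14.8000.
CV-MSE = 14.8000/3 = 4.9333.

4.9333


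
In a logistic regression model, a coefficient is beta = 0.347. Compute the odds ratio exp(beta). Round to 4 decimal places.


The odds ratio is computed as:
OR = e^(0.347) = 1.4148.

1.4148


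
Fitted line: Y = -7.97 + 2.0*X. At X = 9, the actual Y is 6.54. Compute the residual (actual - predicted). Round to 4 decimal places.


Fitted value at X = 9 is yhat = -7.97 + 2.0*9 = 10.0300.
Residual = 6.54 - 10.0300 = -3.4900.

-3.4900


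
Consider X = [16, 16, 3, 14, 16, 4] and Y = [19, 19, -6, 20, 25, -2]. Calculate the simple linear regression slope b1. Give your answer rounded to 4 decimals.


Calculate xbar = 11.5000, ybar = 12.5000.
S_xx = 195.5000, S_xy = 399.5000.
Using b1 = S_xy / S_xx = 399.5000 / 195.5000, we get b1 = 2.0435.

2.0435


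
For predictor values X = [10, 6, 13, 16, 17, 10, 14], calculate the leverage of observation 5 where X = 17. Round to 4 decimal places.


n = 7, xbar = 12.2857.
SXX = sum((xi - xbar)^2) = 89.4286.
h = 1/7 + (17 - 12.2857)^2 / 89.4286 = 0.3914.

0.3914


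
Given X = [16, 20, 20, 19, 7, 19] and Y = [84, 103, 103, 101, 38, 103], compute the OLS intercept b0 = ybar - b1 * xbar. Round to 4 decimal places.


The slope is b1 = 5.1301.
Sample means are xbar = 16.8333 and ybar = 88.6667.
Intercept: b0 = 88.6667 - (5.1301)(16.8333) = 2.3101.

2.3101


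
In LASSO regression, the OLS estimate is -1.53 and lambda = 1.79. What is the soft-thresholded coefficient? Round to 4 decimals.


Absolute value: |-1.53| = 1.53.
Compare to lambda = 1.79.
Since |beta| <= lambda, the coefficient is set to 0.

0.0000


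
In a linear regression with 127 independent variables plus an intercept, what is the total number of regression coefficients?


Including the intercept, the model has 127 predictor coefficients + 1 intercept.
Total = 128.

128


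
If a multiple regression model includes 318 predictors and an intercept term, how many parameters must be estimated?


Total coefficients = number of predictors + 1 (for the intercept).
= 318 + 1 = 319.

319


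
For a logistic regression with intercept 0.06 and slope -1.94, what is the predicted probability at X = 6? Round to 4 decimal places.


Compute z = 0.06 + (-1.94)(6) = -11.5800.
exp(-z) = 106937.5181.
P = 1/(1 + 106937.5181) = 0.0000.

0.0000


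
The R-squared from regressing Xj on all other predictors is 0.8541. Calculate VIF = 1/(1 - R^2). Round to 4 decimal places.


VIF = 1 / (1 - 0.8541).
= 1 / 0.1459 = 6.8540.

6.8540


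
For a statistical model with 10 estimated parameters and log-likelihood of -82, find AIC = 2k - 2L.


AIC = 2k - 2*loglik = 2(10) - 2(-82).
= 20 + 164 = 184.

184


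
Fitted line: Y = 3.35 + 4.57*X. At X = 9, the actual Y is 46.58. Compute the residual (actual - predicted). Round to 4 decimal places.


Fitted value at X = 9 is yhat = 3.35 + 4.57*9 = 44.4800.
Residual = 46.58 - 44.4800 = 2.1000.

2.1000


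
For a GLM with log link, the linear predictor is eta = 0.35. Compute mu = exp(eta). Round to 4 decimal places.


mu = exp(eta) = exp(0.35).
= 1.4191.

1.4191


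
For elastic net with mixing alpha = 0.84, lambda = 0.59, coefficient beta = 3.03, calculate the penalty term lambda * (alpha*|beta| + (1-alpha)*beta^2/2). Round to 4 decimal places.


Compute:
L1 = 0.84 * 3.03 = 2.5452.
L2 = 0.16 * 3.03^2 / 2 = 0.7345.
Penalty = 0.59 * (2.5452 + 0.7345) = 1.9350.

1.9350


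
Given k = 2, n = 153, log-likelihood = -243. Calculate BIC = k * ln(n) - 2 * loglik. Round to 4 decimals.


k * ln(n) = 2 * ln(153) = 2 * 5.030438 = 10.060876.
-2 * loglik = -2 * (-243) = 486.
BIC = 10.060876 + 486 = 496.060876, which rounds to 496.0609.

496.0609


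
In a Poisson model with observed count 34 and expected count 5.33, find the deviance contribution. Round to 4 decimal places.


First: ln(34/5.33) = 1.853009.
Then: 34 * 1.853009 = 63.002306.
y - mu = 34 - 5.33 = 28.67.
D = 2(63.002306 - 28.67) = 68.664612, which rounds to 68.6646.

68.6646


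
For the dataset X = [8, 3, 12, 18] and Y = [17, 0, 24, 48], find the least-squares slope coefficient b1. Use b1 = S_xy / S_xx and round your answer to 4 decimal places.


First compute the means: xbar = 10.2500, ybar = 22.2500.
Then S_xx = sum((xi - xbar)^2) = 120.7500.
S_xy = sum((xi - xbar)(yi - ybar)) = 375.7500.
b1 = S_xy / S_xx = 375.7500 / 120.7500 = 3.1118.

3.1118


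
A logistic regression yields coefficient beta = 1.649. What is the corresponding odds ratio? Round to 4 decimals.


The odds ratio is computed as:
OR = e^(1.649) = 5.2018.

5.2018


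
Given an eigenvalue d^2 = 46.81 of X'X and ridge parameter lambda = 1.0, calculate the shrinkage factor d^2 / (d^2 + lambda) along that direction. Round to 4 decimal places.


Compute the denominator: 46.81 + 1.0 = 47.8100.
Shrinkage factor = 46.81 / 47.8100 = 0.9791.

0.9791


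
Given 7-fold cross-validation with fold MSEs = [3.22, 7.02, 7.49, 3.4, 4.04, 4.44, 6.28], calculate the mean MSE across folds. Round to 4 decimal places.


Sum of fold MSEs = 35.8900.
Average = 35.8900 / 7 = 5.1271.

5.1271


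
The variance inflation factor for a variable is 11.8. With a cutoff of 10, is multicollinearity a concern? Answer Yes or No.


Check: VIF = 11.8 vs threshold = 10.
Since 11.8 >= 10, the answer is Yes.

Yes


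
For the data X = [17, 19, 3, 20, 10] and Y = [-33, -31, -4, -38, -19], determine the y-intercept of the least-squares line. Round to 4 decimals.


Compute b1 = -1.8714 from the OLS formula.
With xbar = 13.8000 and ybar = -25.0000, the intercept is:
b0 = -25.0000 - -1.8714 * 13.8000 = 0.8250.

0.8250


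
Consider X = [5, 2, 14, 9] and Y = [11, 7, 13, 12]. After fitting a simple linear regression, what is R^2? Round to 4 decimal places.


After computing the OLS fit (b0=7.3704, b1=0.4506):
SSres = 4.3025, SStot = 20.7500.
R^2 = 1 - 4.3025/20.7500 = 0.7927.

0.7927


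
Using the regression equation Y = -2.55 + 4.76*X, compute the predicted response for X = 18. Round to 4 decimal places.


Predicted value:
Y = -2.55 + (4.76)(18) = -2.55 + 85.6800 = 83.1300.

83.1300


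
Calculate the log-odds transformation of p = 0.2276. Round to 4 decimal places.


The odds are p/(1-p) = 0.2276 / 0.7724 = 0.2947.
logit(p) = ln(0.2947) = -1.2219.

-1.2219


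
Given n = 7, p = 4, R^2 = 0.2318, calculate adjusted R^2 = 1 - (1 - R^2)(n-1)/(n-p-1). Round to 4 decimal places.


Using the formula:
(1 - 0.2318) = 0.7682.
Multiply by 6/2: 0.7682 * 6 = 4.6092, then 4.6092 / 2 = 2.3046.
Adj R^2 = 1 - 2.3046 = -1.3046.

-1.3046


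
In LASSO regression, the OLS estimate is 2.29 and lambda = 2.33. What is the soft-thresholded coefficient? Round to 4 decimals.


Check: |2.29| = 2.29 vs lambda = 2.33.
Since |beta| <= lambda, the coefficient is set to 0.
Soft-thresholded coefficient = 0.0000.

0.0000


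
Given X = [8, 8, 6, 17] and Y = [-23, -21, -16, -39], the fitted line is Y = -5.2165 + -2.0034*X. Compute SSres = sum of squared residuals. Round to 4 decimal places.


Compute predicted values, then residuals = yi - yhat_i.
Residuals: [-1.7563, 0.2437, 1.2369, 0.2743].
SSres = sum(residual^2) = 4.7491.

4.7491


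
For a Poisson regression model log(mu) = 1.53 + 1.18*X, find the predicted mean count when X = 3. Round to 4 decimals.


eta = 1.53 + 1.18 * 3 = 5.0700.
mu = exp(5.0700) = 159.1743.

159.1743


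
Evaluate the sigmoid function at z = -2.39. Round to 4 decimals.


First, exp(2.3900) = 10.9135.
Then sigma(z) = 1/(1 + 10.9135) = 0.0839.

0.0839


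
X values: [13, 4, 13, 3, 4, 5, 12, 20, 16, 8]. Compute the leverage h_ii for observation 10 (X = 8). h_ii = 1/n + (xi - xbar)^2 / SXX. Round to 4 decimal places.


n = 10, xbar = 9.8000.
SXX = sum((xi - xbar)^2) = 307.6000.
h = 1/10 + (8 - 9.8000)^2 / 307.6000 = 0.1105.

0.1105


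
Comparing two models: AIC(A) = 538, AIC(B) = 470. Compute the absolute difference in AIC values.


Absolute difference = |538 - 470| = 68.
The model with lower AIC (B) is preferred.

68


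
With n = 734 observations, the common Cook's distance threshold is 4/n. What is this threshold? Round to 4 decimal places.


Using the rule of thumb:
Threshold = 4 / 734 = 0.0054.

0.0054


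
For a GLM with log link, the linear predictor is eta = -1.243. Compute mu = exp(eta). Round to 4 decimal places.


Apply the inverse link:
mu = e^-1.243 = 0.2885.

0.2885


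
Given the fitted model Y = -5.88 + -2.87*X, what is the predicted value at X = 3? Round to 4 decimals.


Plug X = 3 into Y = -5.88 + -2.87*X:
Y = -5.88 + -8.6100 = -14.4900.

-14.4900


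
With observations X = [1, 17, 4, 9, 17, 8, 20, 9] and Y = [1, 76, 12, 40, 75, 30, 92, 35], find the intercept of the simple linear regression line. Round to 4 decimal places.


First find the slope: b1 = 4.8301.
Means: xbar = 10.6250, ybar = 45.1250.
b0 = ybar - b1 * xbar = 45.1250 - 4.8301 * 10.6250 = -6.1950.

-6.1950


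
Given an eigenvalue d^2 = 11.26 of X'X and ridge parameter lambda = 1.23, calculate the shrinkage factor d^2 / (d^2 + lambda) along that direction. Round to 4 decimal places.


d^2 + lambda = 11.26 + 1.23 = 12.4900.
Shrinkage factor = 11.26/12.4900 = 0.9015.

0.9015


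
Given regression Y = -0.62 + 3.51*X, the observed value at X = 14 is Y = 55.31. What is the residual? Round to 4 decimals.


Compute yhat = -0.62 + (3.51)(14) = 48.5200.
Residual = actual - predicted = 55.31 - 48.5200 = 6.7900.

6.7900


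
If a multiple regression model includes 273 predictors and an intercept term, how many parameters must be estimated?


Including the intercept, the model has 273 predictor coefficients + 1 intercept.
Total = 274.

274


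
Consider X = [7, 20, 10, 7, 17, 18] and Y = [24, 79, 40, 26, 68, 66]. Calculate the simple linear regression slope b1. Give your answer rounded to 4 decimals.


First compute the means: xbar = 13.1667, ybar = 50.5000.
Then S_xx = sum((xi - xbar)^2) = 170.8333.
S_xy = sum((xi - xbar)(yi - ybar)) = 684.5000.
b1 = S_xy / S_xx = 684.5000 / 170.8333 = 4.0068.

4.0068


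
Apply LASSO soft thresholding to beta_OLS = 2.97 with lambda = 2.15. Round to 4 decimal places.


|beta_OLS| = 2.97.
lambda = 2.15.
Since |beta| > lambda, coefficient = sign(beta)*(|beta| - lambda) = 0.8200.
Result = 0.8200.

0.8200


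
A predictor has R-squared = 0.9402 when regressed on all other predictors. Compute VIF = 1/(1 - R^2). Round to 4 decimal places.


Denominator: 1 - 0.9402 = 0.0598.
VIF = 1 / 0.0598 = 16.7224.

16.7224


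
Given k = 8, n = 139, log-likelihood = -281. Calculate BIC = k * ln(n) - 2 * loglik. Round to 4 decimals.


k * ln(n) = 8 * ln(139) = 8 * 4.934474 = 39.475792.
-2 * loglik = -2 * (-281) = 562.
BIC = 39.475792 + 562 = 601.475792, which rounds to 601.4758.

601.4758


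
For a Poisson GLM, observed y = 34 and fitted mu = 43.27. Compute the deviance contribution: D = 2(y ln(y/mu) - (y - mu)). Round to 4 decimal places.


First: ln(34/43.27) = -0.241099.
Then: 34 * -0.241099 = -8.197366.
y - mu = 34 - 43.27 = -9.27.
D = 2(-8.197366 - -9.27) = 2.145268, which rounds to 2.1453.

2.1453


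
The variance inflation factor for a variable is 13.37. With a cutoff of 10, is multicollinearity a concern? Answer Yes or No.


The threshold is 10.
VIF = 13.37 is >= 10.
Multicollinearity indication: Yes.

Yes


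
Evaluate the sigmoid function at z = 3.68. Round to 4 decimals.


First, exp(-3.6800) = 0.0252.
Then sigma(z) = 1/(1 + 0.0252) = 0.9754.

0.9754


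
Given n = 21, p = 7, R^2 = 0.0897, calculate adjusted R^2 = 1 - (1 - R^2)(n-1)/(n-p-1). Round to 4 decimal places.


Using the formula:
(1 - 0.0897) = 0.9103.
Multiply by 20/13: 0.9103 * 20 = 18.2060, then 18.2060 / 13 = 1.4005.
Adj R^2 = 1 - 1.4005 = -0.4005.

-0.4005


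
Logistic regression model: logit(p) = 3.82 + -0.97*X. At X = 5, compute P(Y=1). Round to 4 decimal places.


Linear predictor: z = 3.82 + -0.97 * 5 = -1.0300.
P = 1/(1 + exp(1.0300)) = 1/(1 + 2.8011) = 0.2631.

0.2631


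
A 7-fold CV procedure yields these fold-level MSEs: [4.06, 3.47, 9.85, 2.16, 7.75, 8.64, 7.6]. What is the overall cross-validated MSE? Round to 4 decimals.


Sum of fold MSEs = 43.5300.
Average = 43.5300 / 7 = 6.2186.

6.2186


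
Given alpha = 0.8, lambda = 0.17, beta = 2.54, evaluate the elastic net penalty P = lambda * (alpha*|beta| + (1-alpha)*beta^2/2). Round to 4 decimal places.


Compute:
L1 = 0.8 * 2.54 = 2.0320.
L2 = 0.2 * 2.54^2 / 2 = 0.6452.
Penalty = 0.17 * (2.0320 + 0.6452) = 0.4551.

0.4551


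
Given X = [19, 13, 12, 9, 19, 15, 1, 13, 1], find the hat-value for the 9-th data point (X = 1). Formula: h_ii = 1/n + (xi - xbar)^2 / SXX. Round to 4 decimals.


n = 9, xbar = 11.3333.
SXX = sum((xi - xbar)^2) = 356.0000.
h = 1/9 + (1 - 11.3333)^2 / 356.0000 = 0.4110.

0.4110


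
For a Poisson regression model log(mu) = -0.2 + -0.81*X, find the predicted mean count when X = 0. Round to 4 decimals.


Compute eta = -0.2 + -0.81 * 0 = -0.2000.
Apply inverse link: mu = e^-0.2000 = 0.8187.

0.8187


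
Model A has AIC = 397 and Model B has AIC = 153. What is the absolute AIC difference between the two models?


Absolute difference = |397 - 153| = 244.
The model with lower AIC (B) is preferred.

244


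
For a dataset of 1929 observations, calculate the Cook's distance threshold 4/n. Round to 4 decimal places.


Cook's distance cutoff = 4/n = 4/1929.
= 0.0021.

0.0021


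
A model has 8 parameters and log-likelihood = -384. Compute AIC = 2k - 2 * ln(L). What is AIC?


AIC = 2k - 2*loglik = 2(8) - 2(-384).
= 16 + 768 = 784.

784


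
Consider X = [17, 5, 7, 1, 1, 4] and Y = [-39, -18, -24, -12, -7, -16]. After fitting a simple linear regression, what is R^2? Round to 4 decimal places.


After computing the OLS fit (b0=-8.5353, b1=-1.8511):
SSres = 21.4119, SStot = 627.3333.
R^2 = 1 - 21.4119/627.3333 = 0.9659.

0.9659


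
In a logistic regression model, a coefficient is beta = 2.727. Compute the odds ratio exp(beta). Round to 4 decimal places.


exp(2.727) = 15.2870.
So the odds ratio is 15.2870.

15.2870


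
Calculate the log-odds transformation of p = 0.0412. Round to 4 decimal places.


The odds are p/(1-p) = 0.0412 / 0.9588 = 0.0430.
logit(p) = ln(0.0430) = -3.1472.

-3.1472


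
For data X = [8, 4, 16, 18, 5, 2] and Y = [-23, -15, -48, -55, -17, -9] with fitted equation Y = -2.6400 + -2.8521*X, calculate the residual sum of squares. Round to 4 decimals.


For each point, residual = actual - predicted.
Residuals: [2.4568, -0.9516, 0.2736, -1.0222, -0.0995, -0.6558].
Sum of squared residuals = 8.5011.

8.5011


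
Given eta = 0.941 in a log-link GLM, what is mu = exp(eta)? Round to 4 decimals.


Apply the inverse link:
mu = e^0.941 = 2.5625.

2.5625


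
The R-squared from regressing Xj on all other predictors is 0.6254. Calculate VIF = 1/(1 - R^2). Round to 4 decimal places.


Using VIF = 1/(1 - R^2_j):
1 - 0.6254 = 0.3746.
VIF = 2.6695.

2.6695


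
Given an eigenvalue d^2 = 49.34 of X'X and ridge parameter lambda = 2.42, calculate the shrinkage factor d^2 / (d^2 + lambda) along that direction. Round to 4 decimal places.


Compute the denominator: 49.34 + 2.42 = 51.7600.
Shrinkage factor = 49.34 / 51.7600 = 0.9532.

0.9532


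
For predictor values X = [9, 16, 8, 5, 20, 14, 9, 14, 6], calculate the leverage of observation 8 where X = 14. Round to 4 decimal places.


Compute xbar = 11.2222 with n = 9 observations.
SXX = 201.5556.
Leverage = 1/9 + (14 - 11.2222)^2/201.5556 = 0.1494.

0.1494


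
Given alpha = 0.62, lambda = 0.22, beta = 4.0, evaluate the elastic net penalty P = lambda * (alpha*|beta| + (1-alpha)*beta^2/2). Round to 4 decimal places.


L1 component = 0.62 * |4.0| = 2.4800.
L2 component = 0.38 * 4.0^2 / 2 = 3.0400.
Penalty = 0.22 * (2.4800 + 3.0400) = 0.22 * 5.5200 = 1.2144.

1.2144


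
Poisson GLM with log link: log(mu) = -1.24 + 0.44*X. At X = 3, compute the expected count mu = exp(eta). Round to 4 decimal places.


Compute eta = -1.24 + 0.44 * 3 = 0.0800.
Apply inverse link: mu = e^0.0800 = 1.0833.

1.0833


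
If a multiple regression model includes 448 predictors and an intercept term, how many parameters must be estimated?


Including the intercept, the model has 448 predictor coefficients + 1 intercept.
Total = 449.

449


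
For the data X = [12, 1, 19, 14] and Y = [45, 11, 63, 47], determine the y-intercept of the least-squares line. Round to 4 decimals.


First find the slope: b1 = 2.8728.
Means: xbar = 11.5000, ybar = 41.5000.
b0 = ybar - b1 * xbar = 41.5000 - 2.8728 * 11.5000 = 8.4624.

8.4624


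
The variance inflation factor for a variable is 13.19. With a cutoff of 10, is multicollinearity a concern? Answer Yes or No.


The threshold is 10.
VIF = 13.19 is >= 10.
Multicollinearity indication: Yes.

Yes


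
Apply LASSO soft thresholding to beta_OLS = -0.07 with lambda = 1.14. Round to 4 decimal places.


Check: |-0.07| = 0.07 vs lambda = 1.14.
Since |beta| <= lambda, the coefficient is set to 0.
Soft-thresholded coefficient = 0.0000.

0.0000


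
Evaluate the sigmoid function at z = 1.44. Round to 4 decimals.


exp(-1.4400) = 0.2369.
1 + exp(-z) = 1.2369.
sigmoid = 1/1.2369 = 0.8085.

0.8085


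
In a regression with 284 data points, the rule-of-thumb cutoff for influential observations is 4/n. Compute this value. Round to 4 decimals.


The threshold is 4/n.
4/284 = 0.0141.

0.0141


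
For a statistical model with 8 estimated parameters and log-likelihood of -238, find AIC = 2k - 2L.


AIC = 2k - 2*loglik = 2(8) - 2(-238).
= 16 + 476 = 492.

492


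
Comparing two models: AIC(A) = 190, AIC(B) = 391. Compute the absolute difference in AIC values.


|AIC_A - AIC_B| = |190 - 391| = 201.
Model A is preferred (lower AIC).

201


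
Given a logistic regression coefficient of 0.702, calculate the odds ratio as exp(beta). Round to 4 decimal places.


exp(0.702) = 2.0178.
So the odds ratio is 2.0178.

2.0178


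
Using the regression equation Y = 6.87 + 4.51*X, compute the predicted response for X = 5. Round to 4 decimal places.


Plug X = 5 into Y = 6.87 + 4.51*X:
Y = 6.87 + 22.5500 = 29.4200.

29.4200


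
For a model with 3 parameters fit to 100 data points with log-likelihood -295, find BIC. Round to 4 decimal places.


ln(100) = 4.605170.
k * ln(n) = 3 * 4.605170 = 13.815510.
-2L = 590.
BIC = 13.815510 + 590 = 603.815510, which rounds to 603.8155.

603.8155


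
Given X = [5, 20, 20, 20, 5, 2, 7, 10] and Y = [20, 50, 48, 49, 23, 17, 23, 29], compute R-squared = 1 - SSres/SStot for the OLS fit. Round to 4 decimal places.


Fit the OLS line: b0 = 11.9337, b1 = 1.8374.
SSres = 13.9619.
SStot = 1407.8750.
R^2 = 1 - 13.9619/1407.8750 = 0.9901.

0.9901


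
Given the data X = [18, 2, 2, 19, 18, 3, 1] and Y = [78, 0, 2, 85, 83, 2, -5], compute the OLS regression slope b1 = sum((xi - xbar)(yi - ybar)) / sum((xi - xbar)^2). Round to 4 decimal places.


Calculate xbar = 9.0000, ybar = 35.0000.
S_xx = 460.0000, S_xy = 2313.0000.
Using b1 = S_xy / S_xx = 2313.0000 / 460.0000, we get b1 = 5.0283.

5.0283


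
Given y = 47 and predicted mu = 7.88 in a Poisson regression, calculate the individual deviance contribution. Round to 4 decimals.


y/mu = 47/7.88 = 5.964467 (approx.), and ln(47/7.88) = 1.785820.
y * ln(y/mu) = 47 * 1.785820 = 83.933540.
y - mu = 39.12.
D = 2 * (83.933540 - 39.12) = 89.627080, which rounds to 89.6271.

89.6271


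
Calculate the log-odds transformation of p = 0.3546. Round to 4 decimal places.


Compute the odds: 0.3546/0.6454 = 0.5494.
Take the natural log: ln(0.5494) = -0.5989.

-0.5989


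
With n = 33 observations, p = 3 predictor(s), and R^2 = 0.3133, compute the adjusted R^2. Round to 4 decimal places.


Plug in: Adj R^2 = 1 - (1 - 0.3133) * 32/29.
= 1 - 0.6867 * 32/29
= 1 - 21.9744 / 29
= 1 - 0.7577 = 0.2423.

0.2423


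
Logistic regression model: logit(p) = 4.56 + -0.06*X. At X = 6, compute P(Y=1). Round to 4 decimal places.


z = 4.56 + -0.06 * 6 = 4.2000.
Sigmoid: P = 1 / (1 + exp(-4.2000)) = 0.9852.

0.9852


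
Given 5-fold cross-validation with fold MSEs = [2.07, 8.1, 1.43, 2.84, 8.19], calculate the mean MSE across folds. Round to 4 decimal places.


Total MSE across folds = 22.6300.
CV-MSE = 22.6300/5 = 4.5260.

4.5260


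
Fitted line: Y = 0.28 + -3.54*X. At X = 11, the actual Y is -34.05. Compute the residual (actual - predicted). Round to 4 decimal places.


Compute yhat = 0.28 + (-3.54)(11) = -38.6600.
Residual = actual - predicted = -34.05 - -38.6600 = 4.6100.

4.6100


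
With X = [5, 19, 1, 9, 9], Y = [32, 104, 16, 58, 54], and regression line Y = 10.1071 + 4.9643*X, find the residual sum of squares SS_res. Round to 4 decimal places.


For each point, residual = actual - predicted.
Residuals: [-2.9286, -0.4288, 0.9286, 3.2142, -0.7858].
Sum of squared residuals = 20.5714.

20.5714


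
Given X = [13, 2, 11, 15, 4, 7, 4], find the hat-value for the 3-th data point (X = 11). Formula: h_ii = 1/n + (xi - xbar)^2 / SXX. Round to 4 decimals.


Compute xbar = 8.0000 with n = 7 observations.
SXX = 152.0000.
Leverage = 1/7 + (11 - 8.0000)^2/152.0000 = 0.2021.

0.2021


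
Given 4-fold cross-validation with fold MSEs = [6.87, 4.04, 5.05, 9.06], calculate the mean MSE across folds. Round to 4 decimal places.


Total MSE across folds = 25.0200.
CV-MSE = 25.0200/4 = 6.2550.

6.2550


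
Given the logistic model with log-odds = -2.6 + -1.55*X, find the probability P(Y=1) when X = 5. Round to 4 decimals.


z = -2.6 + -1.55 * 5 = -10.3500.
Sigmoid: P = 1 / (1 + exp(10.3500)) = 0.0000.

0.0000


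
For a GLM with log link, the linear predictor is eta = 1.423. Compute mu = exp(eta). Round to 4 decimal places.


mu = exp(eta) = exp(1.423).
= 4.1496.

4.1496


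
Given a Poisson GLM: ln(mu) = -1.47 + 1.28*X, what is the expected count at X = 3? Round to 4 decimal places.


Compute eta = -1.47 + 1.28 * 3 = 2.3700.
Apply inverse link: mu = e^2.3700 = 10.6974.

10.6974


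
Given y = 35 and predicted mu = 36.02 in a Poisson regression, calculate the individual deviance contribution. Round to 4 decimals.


Compute y*ln(y/mu) = 35*ln(35/36.02) = 35*-0.028726 = -1.005410.
y - mu = -1.02.
D = 2*(-1.005410 - (-1.02)) = 0.029180, which rounds to 0.0292.

0.0292


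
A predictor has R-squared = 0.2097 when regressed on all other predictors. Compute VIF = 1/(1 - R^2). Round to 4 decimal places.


Using VIF = 1/(1 - R^2_j):
1 - 0.2097 = 0.7903.
VIF = 1.2653.

1.2653


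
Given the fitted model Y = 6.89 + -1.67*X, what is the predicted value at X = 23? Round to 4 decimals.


Substitute X = 23 into the equation:
Y = 6.89 + -1.67 * 23 = 6.89 + -38.4100 = -31.5200.

-31.5200


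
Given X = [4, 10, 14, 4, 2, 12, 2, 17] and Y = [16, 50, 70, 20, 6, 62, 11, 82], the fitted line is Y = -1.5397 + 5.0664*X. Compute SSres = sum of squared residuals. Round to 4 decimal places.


Compute predicted values, then residuals = yi - yhat_i.
Residuals: [-2.7259, 0.8757, 0.6101, 1.2741, -2.5931, 2.7429, 2.4069, -2.5891].
SSres = sum(residual^2) = 36.9372.

36.9372


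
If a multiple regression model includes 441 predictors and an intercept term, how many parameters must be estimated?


Total coefficients = number of predictors + 1 (for the intercept).
= 441 + 1 = 442.

442


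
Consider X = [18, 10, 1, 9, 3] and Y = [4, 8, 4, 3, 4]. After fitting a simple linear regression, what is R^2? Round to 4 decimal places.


The fitted line is Y = 4.3065 + 0.0358*X.
SSres = 14.9709, SStot = 15.2000.
R^2 = 1 - SSres/SStot = 0.0151.

0.0151


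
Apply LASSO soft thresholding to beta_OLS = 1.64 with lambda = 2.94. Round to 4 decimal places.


|beta_OLS| = 1.64.
lambda = 2.94.
Since |beta| <= lambda, the coefficient is set to 0.
Result = 0.0000.

0.0000


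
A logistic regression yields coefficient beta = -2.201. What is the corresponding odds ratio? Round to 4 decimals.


exp(-2.201) = 0.1107.
So the odds ratio is 0.1107.

0.1107


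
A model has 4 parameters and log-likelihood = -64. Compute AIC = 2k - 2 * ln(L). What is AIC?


AIC = 2*4 - 2*(-64).
= 8 + 128 = 136.

136


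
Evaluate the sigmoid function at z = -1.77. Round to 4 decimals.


First, exp(1.7700) = 5.8709.
Then sigma(z) = 1/(1 + 5.8709) = 0.1455.

0.1455


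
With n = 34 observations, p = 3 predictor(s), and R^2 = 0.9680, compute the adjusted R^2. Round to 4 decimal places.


Adjusted R^2 = 1 - (1 - R^2) * (n-1)/(n-p-1).
(1 - R^2) = 0.0320.
(n-1)/(n-p-1) = 33/30.
(1 - R^2) * (n-1) = 0.0320 * 33 = 1.0560.
Divide by (n-p-1): 1.0560 / 30 = 0.0352.
Adj R^2 = 1 - 0.0352 = 0.9648.

0.9648


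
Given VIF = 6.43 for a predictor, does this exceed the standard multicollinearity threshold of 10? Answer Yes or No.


The threshold is 10.
VIF = 6.43 is < 10.
Multicollinearity indication: No.

No


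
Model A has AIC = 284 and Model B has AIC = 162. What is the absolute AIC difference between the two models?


|AIC_A - AIC_B| = |284 - 162| = 122.
Model B is preferred (lower AIC).

122


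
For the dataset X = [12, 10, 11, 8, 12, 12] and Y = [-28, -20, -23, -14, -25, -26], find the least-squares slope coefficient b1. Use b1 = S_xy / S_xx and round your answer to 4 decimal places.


The sample means are xbar = 10.8333 and ybar = -22.6667.
Compute S_xx = 12.8333 and S_xy = -39.6667.
Slope b1 = S_xy / S_xx = -39.6667 / 12.8333 = -3.0909.

-3.0909


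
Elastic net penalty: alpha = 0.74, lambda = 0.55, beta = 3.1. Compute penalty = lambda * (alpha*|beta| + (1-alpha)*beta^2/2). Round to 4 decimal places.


Compute:
L1 = 0.74 * 3.1 = 2.2940.
L2 = 0.26 * 3.1^2 / 2 = 1.2493.
Penalty = 0.55 * (2.2940 + 1.2493) = 1.9488.

1.9488
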